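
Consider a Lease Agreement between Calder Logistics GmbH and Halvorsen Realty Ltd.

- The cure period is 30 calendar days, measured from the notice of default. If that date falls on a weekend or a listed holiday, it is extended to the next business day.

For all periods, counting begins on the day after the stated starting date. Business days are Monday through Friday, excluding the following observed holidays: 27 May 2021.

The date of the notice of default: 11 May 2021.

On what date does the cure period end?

10 June 2021

The last day of the cure period: 11 May 2021 + 30 days = 10 June 2021. 10 June 2021 is a Thursday and is not a listed holiday, so no roll-forward applies.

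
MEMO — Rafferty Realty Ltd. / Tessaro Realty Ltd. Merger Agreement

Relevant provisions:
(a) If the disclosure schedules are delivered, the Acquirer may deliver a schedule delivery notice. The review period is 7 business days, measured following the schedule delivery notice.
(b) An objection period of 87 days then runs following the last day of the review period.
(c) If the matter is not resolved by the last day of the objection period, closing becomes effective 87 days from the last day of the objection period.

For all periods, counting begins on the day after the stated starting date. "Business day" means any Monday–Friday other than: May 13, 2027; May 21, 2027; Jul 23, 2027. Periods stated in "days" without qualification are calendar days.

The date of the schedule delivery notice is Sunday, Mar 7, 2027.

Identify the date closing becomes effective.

From Sunday, Mar 7, 2027, 7 business days (Mar 8, Mar 9, Mar 10, Mar 11, Mar 12, Mar 15, Mar 16, skipping weekends) brings us to Tuesday, Mar 16, 2027, which is the last day of the review period.
The last day of the objection period: 87 calendar days after Mar 16, 2027 is Jun 11, 2027.
The date closing becomes effective: Jun 11, 2027 + 87 days = Sep 6, 2027.

Sep 6, 2027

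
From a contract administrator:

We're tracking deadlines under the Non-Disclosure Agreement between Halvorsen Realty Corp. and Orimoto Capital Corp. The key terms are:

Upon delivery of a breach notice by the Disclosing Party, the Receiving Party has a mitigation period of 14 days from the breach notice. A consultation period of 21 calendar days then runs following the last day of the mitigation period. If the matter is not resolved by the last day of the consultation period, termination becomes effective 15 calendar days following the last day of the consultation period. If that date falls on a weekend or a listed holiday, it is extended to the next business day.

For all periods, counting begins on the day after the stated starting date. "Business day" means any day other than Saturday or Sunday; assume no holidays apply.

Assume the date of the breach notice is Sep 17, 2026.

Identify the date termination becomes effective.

Adding 14 calendar days to Sep 17, 2026 gives Oct 1, 2026, which is the last day of the mitigation period.
The last day of the consultation period: Oct 1, 2026 + 21 days = Oct 22, 2026.
Adding 15 calendar days to Oct 22, 2026 gives Nov 6, 2026, which is the date termination becomes effective. Nov 6, 2026 is a Friday, so no roll-forward applies.

Nov 6, 2026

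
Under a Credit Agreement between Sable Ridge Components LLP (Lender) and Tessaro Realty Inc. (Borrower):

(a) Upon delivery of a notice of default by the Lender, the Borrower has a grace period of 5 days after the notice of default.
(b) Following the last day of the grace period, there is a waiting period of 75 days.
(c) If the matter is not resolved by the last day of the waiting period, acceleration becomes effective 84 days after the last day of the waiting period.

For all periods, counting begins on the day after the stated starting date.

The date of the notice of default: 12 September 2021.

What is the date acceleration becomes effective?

23 February 2022

The last day of the grace period: 5 calendar days after 12 September 2021 is 17 September 2021.
The last day of the waiting period: 17 September 2021 + 75 days = 1 December 2021.
The date acceleration becomes effective: 1 December 2021 + 84 days = 23 February 2022.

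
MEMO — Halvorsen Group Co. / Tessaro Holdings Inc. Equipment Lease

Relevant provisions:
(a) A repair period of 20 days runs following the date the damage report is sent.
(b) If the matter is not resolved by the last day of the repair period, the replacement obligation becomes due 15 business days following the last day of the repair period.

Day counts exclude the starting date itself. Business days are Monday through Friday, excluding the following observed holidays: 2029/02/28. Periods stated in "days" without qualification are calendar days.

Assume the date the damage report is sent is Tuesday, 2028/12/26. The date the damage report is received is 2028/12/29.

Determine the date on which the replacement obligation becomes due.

Adding 20 calendar days to 2028/12/26 gives 2029/01/15, which is the last day of the repair period.
The date on which the replacement obligation becomes due: counting 15 business days from Monday, 2029/01/15 (Jan 16, Jan 17, Jan 18, Jan 19, …, Feb 1, Feb 2, Feb 5, skipping weekends) reaches Monday, 2029/02/05.

2029/02/05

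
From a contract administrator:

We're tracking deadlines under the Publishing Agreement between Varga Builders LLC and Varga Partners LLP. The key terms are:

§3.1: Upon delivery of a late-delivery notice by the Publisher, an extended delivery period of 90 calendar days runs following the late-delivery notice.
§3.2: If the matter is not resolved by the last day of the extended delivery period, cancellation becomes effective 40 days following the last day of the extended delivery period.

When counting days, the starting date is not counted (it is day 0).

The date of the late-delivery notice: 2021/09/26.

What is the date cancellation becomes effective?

Adding 90 calendar days to 2021/09/26 gives 2021/12/25, which is the last day of the extended delivery period.
Adding 40 calendar days to 2021/12/25 gives 2022/02/03, which is the date cancellation becomes effective.

2022/02/03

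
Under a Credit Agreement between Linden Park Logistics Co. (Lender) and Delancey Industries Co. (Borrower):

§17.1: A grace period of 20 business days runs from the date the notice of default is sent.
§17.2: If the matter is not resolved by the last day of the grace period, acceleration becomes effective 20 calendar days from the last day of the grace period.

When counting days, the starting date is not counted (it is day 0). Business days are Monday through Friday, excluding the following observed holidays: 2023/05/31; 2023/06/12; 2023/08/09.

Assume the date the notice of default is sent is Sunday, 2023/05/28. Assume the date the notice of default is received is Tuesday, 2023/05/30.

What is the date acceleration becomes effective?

The last day of the grace period: counting 20 business days from Sunday, 2023/05/28 (May 29, May 30, Jun 1, Jun 2, …, Jun 23, Jun 26, Jun 27, skipping weekends and the listed holidays on May 31, Jun 12) reaches Tuesday, 2023/06/27.
Adding 20 calendar days to 2023/06/27 gives 2023/07/17, which is the date acceleration becomes effective.

2023/07/17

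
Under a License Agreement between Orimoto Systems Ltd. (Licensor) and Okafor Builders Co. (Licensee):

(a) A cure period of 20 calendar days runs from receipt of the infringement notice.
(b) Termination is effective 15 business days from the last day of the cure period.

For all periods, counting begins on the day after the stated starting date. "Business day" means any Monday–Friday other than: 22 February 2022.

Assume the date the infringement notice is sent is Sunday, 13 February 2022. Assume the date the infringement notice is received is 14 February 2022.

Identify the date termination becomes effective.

25 March 2022

Adding 20 calendar days to 14 February 2022 gives 6 March 2022, which is the last day of the cure period.
From Sunday, 6 March 2022, 15 business days (Mar 7, Mar 8, Mar 9, Mar 10, …, Mar 23, Mar 24, Mar 25, skipping weekends) brings us to Friday, 25 March 2022, which is the date termination becomes effective.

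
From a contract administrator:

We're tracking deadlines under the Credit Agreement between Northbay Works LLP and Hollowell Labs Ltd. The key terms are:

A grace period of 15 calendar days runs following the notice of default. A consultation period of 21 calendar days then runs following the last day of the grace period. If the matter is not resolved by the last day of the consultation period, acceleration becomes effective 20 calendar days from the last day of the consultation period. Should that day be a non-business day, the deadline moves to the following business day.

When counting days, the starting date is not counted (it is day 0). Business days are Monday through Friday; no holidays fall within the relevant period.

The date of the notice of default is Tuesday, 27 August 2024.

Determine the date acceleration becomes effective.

22 October 2024

The last day of the grace period: 27 August 2024 + 15 days = 11 September 2024.
The last day of the consultation period: 21 calendar days after 11 September 2024 is 2 October 2024.
Adding 20 calendar days to 2 October 2024 gives 22 October 2024, which is the date acceleration becomes effective. 22 October 2024 is a Tuesday, so no roll-forward applies.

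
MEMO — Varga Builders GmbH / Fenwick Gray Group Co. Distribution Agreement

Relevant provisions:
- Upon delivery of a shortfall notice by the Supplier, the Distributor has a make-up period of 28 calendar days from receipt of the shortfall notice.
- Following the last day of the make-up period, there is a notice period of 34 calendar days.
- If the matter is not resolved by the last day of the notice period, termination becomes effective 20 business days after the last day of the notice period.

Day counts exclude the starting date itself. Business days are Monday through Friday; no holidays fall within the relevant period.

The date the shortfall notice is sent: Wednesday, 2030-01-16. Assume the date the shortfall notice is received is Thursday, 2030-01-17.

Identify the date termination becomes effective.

The last day of the make-up period: 28 calendar days after 2030-01-17 is 2030-02-14.
The last day of the notice period: 34 calendar days after 2030-02-14 is 2030-03-20.
From Wednesday, 2030-03-20, 20 business days (Mar 21, Mar 22, Mar 25, Mar 26, …, Apr 15, Apr 16, Apr 17, skipping weekends) brings us to Wednesday, 2030-04-17, which is the date termination becomes effective.

2030-04-17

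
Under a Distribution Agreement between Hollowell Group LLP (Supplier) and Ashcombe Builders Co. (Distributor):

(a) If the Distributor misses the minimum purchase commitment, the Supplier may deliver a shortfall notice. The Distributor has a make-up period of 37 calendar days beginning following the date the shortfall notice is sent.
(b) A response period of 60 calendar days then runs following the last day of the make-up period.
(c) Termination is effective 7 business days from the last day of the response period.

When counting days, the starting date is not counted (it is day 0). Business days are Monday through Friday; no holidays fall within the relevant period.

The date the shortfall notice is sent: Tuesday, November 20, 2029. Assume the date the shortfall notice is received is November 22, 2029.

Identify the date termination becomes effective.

March 6, 2030

The last day of the make-up period: 37 calendar days after November 20, 2029 is December 27, 2029.
The last day of the response period: December 27, 2029 + 60 days = February 25, 2030.
The date termination becomes effective: 7 business days after Monday, February 25, 2030, skipping weekends — Feb 26, Feb 27, Feb 28, Mar 1, Mar 4, Mar 5, Mar 6 — lands on Wednesday, March 6, 2030.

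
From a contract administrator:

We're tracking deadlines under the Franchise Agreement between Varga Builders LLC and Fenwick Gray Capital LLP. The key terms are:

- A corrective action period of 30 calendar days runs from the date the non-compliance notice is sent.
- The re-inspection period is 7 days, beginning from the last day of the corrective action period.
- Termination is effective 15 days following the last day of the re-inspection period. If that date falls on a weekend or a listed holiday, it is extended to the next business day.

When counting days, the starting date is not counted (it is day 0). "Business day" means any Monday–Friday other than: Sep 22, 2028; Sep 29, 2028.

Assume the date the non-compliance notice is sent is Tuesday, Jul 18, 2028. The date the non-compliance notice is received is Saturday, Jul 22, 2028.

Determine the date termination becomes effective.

The last day of the corrective action period: 30 calendar days after Jul 18, 2028 is Aug 17, 2028.
Adding 7 calendar days to Aug 17, 2028 gives Aug 24, 2028, which is the last day of the re-inspection period.
The date termination becomes effective: Aug 24, 2028 + 15 days = Sep 8, 2028. Sep 8, 2028 is a Friday and is not a listed holiday, so no roll-forward applies.

Sep 8, 2028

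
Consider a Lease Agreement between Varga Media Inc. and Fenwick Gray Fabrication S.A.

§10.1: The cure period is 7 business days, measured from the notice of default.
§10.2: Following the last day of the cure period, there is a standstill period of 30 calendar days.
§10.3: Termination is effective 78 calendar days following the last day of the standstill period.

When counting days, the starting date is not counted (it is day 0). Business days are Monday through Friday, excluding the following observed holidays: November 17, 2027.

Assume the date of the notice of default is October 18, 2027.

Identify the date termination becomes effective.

The last day of the cure period: 7 business days after Monday, October 18, 2027, skipping weekends — Oct 19, Oct 20, Oct 21, Oct 22, Oct 25, Oct 26, Oct 27 — lands on Wednesday, October 27, 2027.
The last day of the standstill period: October 27, 2027 + 30 days = November 26, 2027.
The date termination becomes effective: 78 calendar days after November 26, 2027 is February 12, 2028.

February 12, 2028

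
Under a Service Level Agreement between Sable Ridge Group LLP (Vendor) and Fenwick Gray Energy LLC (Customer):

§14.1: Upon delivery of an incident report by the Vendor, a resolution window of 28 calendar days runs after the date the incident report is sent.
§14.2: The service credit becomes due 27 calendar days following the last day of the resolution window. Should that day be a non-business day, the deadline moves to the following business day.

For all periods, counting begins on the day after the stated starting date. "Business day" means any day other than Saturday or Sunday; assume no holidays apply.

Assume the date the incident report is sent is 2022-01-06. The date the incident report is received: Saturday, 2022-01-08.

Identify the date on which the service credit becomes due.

2022-03-02

Adding 28 calendar days to 2022-01-06 gives 2022-02-03, which is the last day of the resolution window.
The date on which the service credit becomes due: 2022-02-03 + 27 days = 2022-03-02. 2022-03-02 is a Wednesday, so no roll-forward applies.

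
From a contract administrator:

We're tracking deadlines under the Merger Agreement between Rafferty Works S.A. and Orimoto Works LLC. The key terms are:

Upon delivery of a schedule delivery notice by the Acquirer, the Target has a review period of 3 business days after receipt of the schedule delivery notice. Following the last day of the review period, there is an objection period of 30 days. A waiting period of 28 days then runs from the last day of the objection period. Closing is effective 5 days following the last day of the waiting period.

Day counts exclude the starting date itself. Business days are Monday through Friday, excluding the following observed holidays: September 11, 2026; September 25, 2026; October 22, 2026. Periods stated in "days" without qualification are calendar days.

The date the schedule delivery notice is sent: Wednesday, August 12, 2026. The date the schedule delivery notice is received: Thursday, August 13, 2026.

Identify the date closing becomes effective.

October 20, 2026

From Thursday, August 13, 2026, 3 business days (Aug 14, Aug 17, Aug 18, skipping weekends) brings us to Tuesday, August 18, 2026, which is the last day of the review period.
The last day of the objection period: 30 calendar days after August 18, 2026 is September 17, 2026.
The last day of the waiting period: September 17, 2026 + 28 days = October 15, 2026.
The date closing becomes effective: 5 calendar days after October 15, 2026 is October 20, 2026.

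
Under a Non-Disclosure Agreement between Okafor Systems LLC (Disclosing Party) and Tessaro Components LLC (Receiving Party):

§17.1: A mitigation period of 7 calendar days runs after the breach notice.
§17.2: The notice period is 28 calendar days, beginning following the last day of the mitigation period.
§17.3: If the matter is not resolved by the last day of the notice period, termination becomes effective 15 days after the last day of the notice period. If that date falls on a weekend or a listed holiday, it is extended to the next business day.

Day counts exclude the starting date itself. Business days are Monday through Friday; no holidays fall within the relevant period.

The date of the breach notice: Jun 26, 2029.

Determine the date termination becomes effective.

Aug 15, 2029

Adding 7 calendar days to Jun 26, 2029 gives Jul 3, 2029, which is the last day of the mitigation period.
The last day of the notice period: Jul 3, 2029 + 28 days = Jul 31, 2029.
The date termination becomes effective: Jul 31, 2029 + 15 days = Aug 15, 2029. Aug 15, 2029 is a Wednesday, so no roll-forward applies.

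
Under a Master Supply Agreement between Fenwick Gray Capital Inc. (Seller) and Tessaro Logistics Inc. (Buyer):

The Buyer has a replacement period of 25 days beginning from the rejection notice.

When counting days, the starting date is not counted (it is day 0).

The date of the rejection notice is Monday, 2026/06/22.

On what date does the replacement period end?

2026/07/17

Adding 25 calendar days to 2026/06/22 gives 2026/07/17, which is the last day of the replacement period.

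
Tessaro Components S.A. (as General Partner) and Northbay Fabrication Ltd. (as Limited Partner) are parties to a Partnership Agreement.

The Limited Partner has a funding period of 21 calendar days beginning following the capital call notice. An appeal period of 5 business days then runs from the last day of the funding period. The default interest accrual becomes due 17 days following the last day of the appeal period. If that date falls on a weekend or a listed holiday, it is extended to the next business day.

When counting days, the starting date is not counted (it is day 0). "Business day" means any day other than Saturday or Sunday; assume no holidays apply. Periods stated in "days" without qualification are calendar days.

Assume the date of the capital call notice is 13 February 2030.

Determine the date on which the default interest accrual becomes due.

1 April 2030

The last day of the funding period: 21 calendar days after 13 February 2030 is 6 March 2030.
The last day of the appeal period: 5 business days after Wednesday, 6 March 2030, skipping weekends — Mar 7, Mar 8, Mar 11, Mar 12, Mar 13 — lands on Wednesday, 13 March 2030.
The date on which the default interest accrual becomes due: 13 March 2030 + 17 days = 30 March 2030. That falls on a Saturday, so it rolls to the next business day, Monday, 1 April 2030.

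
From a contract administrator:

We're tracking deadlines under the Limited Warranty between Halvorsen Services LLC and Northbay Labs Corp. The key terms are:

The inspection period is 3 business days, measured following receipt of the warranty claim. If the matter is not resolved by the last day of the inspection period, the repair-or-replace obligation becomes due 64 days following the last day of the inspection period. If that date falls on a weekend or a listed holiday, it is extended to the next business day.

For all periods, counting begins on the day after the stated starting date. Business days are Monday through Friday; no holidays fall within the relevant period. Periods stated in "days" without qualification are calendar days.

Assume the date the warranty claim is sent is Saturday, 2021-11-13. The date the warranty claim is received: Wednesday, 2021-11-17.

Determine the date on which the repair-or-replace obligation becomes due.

From Wednesday, 2021-11-17, 3 business days (Nov 18, Nov 19, Nov 22, skipping weekends) brings us to Monday, 2021-11-22, which is the last day of the inspection period.
The date on which the repair-or-replace obligation becomes due: 2021-11-22 + 64 days = 2022-01-25. 2022-01-25 is a Tuesday, so no roll-forward applies.

2022-01-25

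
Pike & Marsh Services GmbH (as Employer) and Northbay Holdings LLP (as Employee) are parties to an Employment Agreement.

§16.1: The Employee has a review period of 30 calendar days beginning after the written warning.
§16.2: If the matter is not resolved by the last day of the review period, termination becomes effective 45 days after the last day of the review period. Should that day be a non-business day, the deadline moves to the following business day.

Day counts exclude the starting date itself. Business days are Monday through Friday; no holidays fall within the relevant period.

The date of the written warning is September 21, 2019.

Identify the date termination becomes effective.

The last day of the review period: 30 calendar days after September 21, 2019 is October 21, 2019.
Adding 45 calendar days to October 21, 2019 gives December 5, 2019, which is the date termination becomes effective. December 5, 2019 is a Thursday, so no roll-forward applies.

December 5, 2019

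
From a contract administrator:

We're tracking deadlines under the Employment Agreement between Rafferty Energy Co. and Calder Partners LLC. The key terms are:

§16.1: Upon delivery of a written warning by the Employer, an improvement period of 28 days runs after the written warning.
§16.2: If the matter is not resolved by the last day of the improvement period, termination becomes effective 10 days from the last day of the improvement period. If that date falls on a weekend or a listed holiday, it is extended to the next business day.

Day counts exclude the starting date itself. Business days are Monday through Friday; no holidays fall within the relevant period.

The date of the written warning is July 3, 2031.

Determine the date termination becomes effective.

August 11, 2031

The last day of the improvement period: July 3, 2031 + 28 days = July 31, 2031.
The date termination becomes effective: July 31, 2031 + 10 days = August 10, 2031. That falls on a Sunday, so it rolls to the next business day, Monday, August 11, 2031.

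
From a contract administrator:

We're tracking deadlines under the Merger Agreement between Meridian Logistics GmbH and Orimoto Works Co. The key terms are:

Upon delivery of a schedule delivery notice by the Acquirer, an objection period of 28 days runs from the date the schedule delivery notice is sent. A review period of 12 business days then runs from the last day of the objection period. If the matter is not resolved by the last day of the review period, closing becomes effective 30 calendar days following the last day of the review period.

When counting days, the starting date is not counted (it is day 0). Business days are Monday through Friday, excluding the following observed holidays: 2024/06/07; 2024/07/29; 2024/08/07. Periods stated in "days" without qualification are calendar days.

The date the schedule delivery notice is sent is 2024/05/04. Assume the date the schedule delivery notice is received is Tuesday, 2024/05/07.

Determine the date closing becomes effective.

The last day of the objection period: 28 calendar days after 2024/05/04 is 2024/06/01.
The last day of the review period: counting 12 business days from Saturday, 2024/06/01 (Jun 3, Jun 4, Jun 5, Jun 6, …, Jun 17, Jun 18, Jun 19, skipping weekends and the listed holiday on Jun 7) reaches Wednesday, 2024/06/19.
The date closing becomes effective: 30 calendar days after 2024/06/19 is 2024/07/19.

2024/07/19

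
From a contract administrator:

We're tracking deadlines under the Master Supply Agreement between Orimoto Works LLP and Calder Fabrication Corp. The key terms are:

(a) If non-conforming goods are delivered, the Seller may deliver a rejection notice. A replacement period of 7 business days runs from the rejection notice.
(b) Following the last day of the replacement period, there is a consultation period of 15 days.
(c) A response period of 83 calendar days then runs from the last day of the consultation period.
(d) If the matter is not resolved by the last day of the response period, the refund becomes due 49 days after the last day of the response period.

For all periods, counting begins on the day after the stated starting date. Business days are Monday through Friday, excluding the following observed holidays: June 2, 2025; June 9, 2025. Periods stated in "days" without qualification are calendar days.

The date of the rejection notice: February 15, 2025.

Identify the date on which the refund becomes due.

From Saturday, February 15, 2025, 7 business days (Feb 17, Feb 18, Feb 19, Feb 20, Feb 21, Feb 24, Feb 25, skipping weekends) brings us to Tuesday, February 25, 2025, which is the last day of the replacement period.
The last day of the consultation period: February 25, 2025 + 15 days = March 12, 2025.
The last day of the response period: 83 calendar days after March 12, 2025 is June 3, 2025.
The date on which the refund becomes due: 49 calendar days after June 3, 2025 is July 22, 2025.

July 22, 2025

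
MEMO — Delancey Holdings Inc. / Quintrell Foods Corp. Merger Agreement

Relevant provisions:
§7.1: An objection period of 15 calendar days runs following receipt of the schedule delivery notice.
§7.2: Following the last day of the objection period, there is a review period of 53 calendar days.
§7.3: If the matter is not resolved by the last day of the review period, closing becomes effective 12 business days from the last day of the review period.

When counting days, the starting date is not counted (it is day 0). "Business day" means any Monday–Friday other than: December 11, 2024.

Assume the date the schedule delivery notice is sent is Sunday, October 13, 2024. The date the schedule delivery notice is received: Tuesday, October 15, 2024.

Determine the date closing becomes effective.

January 7, 2025

The last day of the objection period: 15 calendar days after October 15, 2024 is October 30, 2024.
The last day of the review period: October 30, 2024 + 53 days = December 22, 2024.
The date closing becomes effective: 12 business days after Sunday, December 22, 2024, skipping weekends — Dec 23, Dec 24, Dec 25, Dec 26, …, Jan 3, Jan 6, Jan 7 — lands on Tuesday, January 7, 2025.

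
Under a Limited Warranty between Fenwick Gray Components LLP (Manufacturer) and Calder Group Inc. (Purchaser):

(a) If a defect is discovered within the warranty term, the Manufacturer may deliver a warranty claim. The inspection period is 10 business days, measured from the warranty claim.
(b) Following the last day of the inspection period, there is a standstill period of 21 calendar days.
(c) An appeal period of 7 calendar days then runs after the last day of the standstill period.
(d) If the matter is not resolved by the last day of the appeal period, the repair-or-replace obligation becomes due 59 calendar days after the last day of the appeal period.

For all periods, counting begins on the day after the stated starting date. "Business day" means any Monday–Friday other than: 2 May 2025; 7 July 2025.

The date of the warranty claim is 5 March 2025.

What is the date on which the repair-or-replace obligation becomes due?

14 June 2025

The last day of the inspection period: 10 business days after Wednesday, 5 March 2025, skipping weekends — Mar 6, Mar 7, Mar 10, Mar 11, Mar 12, Mar 13, Mar 14, Mar 17, Mar 18, Mar 19 — lands on Wednesday, 19 March 2025.
The last day of the standstill period: 21 calendar days after 19 March 2025 is 9 April 2025.
The last day of the appeal period: 7 calendar days after 9 April 2025 is 16 April 2025.
Adding 59 calendar days to 16 April 2025 gives 14 June 2025, which is the date on which the repair-or-replace obligation becomes due.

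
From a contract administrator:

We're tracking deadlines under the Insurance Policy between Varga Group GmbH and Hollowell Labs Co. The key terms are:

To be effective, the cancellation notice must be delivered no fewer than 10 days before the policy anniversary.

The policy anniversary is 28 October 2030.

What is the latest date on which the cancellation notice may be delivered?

18 October 2030

28 October 2030 minus 10 days is 18 October 2030.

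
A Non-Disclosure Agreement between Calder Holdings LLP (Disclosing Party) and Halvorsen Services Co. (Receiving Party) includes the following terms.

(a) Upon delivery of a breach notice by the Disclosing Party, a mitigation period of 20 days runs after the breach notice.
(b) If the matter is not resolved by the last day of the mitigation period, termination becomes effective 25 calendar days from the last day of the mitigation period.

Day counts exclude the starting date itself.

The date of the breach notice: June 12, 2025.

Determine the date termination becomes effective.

The last day of the mitigation period: June 12, 2025 + 20 days = July 2, 2025.
The date termination becomes effective: 25 calendar days after July 2, 2025 is July 27, 2025.

July 27, 2025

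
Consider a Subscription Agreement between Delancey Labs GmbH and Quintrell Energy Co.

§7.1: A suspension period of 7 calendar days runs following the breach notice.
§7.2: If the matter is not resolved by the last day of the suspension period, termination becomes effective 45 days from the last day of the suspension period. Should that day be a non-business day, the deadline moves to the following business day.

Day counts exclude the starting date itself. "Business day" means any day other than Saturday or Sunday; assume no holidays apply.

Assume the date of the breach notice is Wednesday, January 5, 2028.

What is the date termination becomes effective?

February 28, 2028

Adding 7 calendar days to January 5, 2028 gives January 12, 2028, which is the last day of the suspension period.
The date termination becomes effective: January 12, 2028 + 45 days = February 26, 2028. That falls on a Saturday, so it rolls to the next business day, Monday, February 28, 2028.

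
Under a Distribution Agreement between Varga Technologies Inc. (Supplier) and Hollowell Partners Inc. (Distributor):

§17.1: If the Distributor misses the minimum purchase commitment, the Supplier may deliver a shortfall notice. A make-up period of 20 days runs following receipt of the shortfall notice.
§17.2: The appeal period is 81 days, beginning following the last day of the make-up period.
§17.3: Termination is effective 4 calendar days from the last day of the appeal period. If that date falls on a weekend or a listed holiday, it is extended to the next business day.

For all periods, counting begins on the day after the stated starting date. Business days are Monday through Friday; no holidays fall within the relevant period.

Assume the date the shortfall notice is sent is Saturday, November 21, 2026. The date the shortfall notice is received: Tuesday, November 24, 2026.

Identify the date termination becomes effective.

The last day of the make-up period: November 24, 2026 + 20 days = December 14, 2026.
The last day of the appeal period: December 14, 2026 + 81 days = March 5, 2027.
Adding 4 calendar days to March 5, 2027 gives March 9, 2027, which is the date termination becomes effective. March 9, 2027 is a Tuesday, so no roll-forward applies.

March 9, 2027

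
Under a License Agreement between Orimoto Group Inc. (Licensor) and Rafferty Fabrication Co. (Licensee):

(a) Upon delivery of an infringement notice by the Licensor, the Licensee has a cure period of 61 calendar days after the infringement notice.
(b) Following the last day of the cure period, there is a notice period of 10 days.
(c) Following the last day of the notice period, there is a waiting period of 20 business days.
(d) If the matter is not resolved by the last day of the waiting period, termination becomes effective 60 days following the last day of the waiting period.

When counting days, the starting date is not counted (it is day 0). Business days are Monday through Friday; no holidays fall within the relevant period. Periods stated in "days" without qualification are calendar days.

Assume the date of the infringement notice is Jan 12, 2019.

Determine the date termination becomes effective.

Jun 18, 2019

The last day of the cure period: 61 calendar days after Jan 12, 2019 is Mar 14, 2019.
The last day of the notice period: Mar 14, 2019 + 10 days = Mar 24, 2019.
From Sunday, Mar 24, 2019, 20 business days (Mar 25, Mar 26, Mar 27, Mar 28, …, Apr 17, Apr 18, Apr 19, skipping weekends) brings us to Friday, Apr 19, 2019, which is the last day of the waiting period.
Adding 60 calendar days to Apr 19, 2019 gives Jun 18, 2019, which is the date termination becomes effective.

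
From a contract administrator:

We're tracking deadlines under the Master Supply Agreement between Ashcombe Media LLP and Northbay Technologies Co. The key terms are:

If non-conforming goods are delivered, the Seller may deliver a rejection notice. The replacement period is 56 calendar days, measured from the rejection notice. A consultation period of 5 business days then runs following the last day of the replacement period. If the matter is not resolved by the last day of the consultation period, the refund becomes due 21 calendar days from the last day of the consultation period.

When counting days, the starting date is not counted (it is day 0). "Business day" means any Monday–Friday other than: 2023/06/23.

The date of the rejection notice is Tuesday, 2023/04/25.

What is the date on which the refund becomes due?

2023/07/19

Adding 56 calendar days to 2023/04/25 gives 2023/06/20, which is the last day of the replacement period.
The last day of the consultation period: 5 business days after Tuesday, 2023/06/20, skipping weekends and the listed holiday on Jun 23 — Jun 21, Jun 22, Jun 26, Jun 27, Jun 28 — lands on Wednesday, 2023/06/28.
The date on which the refund becomes due: 2023/06/28 + 21 days = 2023/07/19.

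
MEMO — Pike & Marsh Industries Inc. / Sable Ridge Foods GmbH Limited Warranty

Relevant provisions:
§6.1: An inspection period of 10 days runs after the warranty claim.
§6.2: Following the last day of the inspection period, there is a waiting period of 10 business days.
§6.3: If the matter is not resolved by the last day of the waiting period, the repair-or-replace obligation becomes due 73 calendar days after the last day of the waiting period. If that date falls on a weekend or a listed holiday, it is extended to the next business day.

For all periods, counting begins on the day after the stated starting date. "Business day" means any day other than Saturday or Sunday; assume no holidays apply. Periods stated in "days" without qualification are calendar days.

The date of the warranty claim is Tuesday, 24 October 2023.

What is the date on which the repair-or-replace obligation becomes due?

The last day of the inspection period: 10 calendar days after 24 October 2023 is 3 November 2023.
The last day of the waiting period: counting 10 business days from Friday, 3 November 2023 (Nov 6, Nov 7, Nov 8, Nov 9, Nov 10, Nov 13, Nov 14, Nov 15, Nov 16, Nov 17, skipping weekends) reaches Friday, 17 November 2023.
The date on which the repair-or-replace obligation becomes due: 17 November 2023 + 73 days = 29 January 2024. 29 January 2024 is a Monday, so no roll-forward applies.

29 January 2024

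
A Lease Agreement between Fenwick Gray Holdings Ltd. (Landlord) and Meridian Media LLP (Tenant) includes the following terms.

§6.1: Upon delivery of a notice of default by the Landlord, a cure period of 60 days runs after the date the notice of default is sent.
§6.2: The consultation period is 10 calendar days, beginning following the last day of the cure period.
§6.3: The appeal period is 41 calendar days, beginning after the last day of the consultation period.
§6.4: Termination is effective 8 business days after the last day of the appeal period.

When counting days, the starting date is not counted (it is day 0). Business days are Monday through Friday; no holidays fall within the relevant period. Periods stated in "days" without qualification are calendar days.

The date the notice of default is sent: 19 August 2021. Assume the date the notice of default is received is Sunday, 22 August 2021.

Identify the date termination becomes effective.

Adding 60 calendar days to 19 August 2021 gives 18 October 2021, which is the last day of the cure period.
Adding 10 calendar days to 18 October 2021 gives 28 October 2021, which is the last day of the consultation period.
Adding 41 calendar days to 28 October 2021 gives 8 December 2021, which is the last day of the appeal period.
The date termination becomes effective: counting 8 business days from Wednesday, 8 December 2021 (Dec 9, Dec 10, Dec 13, Dec 14, Dec 15, Dec 16, Dec 17, Dec 20, skipping weekends) reaches Monday, 20 December 2021.

20 December 2021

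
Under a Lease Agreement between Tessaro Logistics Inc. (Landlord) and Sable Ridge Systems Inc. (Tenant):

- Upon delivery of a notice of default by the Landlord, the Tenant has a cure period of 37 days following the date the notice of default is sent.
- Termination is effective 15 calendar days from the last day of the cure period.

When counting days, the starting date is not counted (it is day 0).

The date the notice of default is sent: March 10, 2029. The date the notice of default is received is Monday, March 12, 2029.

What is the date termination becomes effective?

Adding 37 calendar days to March 10, 2029 gives April 16, 2029, which is the last day of the cure period.
The date termination becomes effective: April 16, 2029 + 15 days = May 1, 2029.

May 1, 2029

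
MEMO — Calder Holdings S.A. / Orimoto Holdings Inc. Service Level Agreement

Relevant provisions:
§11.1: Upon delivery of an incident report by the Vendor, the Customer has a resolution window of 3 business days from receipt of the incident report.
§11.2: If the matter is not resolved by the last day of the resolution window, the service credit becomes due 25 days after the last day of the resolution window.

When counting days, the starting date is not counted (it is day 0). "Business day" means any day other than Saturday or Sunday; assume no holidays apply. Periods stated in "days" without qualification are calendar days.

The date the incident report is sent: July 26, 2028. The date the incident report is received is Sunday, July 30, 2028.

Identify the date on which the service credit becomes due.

August 27, 2028

From Sunday, July 30, 2028, 3 business days (Jul 31, Aug 1, Aug 2, skipping weekends) brings us to Wednesday, August 2, 2028, which is the last day of the resolution window.
The date on which the service credit becomes due: August 2, 2028 + 25 days = August 27, 2028.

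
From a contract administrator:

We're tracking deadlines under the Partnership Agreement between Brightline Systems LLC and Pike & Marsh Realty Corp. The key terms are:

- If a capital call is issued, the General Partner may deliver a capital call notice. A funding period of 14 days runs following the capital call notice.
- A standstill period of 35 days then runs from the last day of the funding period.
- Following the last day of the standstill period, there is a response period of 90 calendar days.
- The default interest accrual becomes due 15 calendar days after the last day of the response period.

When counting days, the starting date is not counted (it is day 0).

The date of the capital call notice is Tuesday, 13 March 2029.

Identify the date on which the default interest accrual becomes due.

14 August 2029

Adding 14 calendar days to 13 March 2029 gives 27 March 2029, which is the last day of the funding period.
Adding 35 calendar days to 27 March 2029 gives 1 May 2029, which is the last day of the standstill period.
Adding 90 calendar days to 1 May 2029 gives 30 July 2029, which is the last day of the response period.
The date on which the default interest accrual becomes due: 30 July 2029 + 15 days = 14 August 2029.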